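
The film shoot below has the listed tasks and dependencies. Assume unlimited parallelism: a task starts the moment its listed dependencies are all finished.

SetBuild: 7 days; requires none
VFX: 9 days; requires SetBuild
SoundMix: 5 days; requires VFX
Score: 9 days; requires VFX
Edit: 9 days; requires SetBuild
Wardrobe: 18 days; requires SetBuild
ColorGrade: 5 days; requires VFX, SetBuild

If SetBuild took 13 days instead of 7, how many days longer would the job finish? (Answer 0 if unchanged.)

6

Actual critical path: SetBuild→Wardrobe = 7+18 = 25 ⇒ 25 days.
SetBuild lies on that path, so at 13 days the path becomes 31 days.
That remains the longest chain; total 31 days.
Change in finish: 31 − 25 = +6 days.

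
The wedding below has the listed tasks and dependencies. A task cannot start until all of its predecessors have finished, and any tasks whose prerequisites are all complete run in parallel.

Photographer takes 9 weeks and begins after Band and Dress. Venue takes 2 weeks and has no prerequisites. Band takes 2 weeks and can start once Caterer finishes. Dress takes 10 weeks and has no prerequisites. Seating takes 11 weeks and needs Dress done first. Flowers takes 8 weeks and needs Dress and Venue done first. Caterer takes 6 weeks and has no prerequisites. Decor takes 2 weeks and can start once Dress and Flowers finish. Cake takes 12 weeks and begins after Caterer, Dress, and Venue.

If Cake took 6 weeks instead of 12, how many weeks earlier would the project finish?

1

Critical path before the change: Dress→Cake = 10+12 = 22 giving 22 weeks.
Since Cake is critical, the -6 change carries straight to that chain (now 16 weeks).
Now Dress→Seating = 10+11 = 21 is longest, so the finish becomes 21 weeks.
Change in finish: 21 − 22 = -1 weeks.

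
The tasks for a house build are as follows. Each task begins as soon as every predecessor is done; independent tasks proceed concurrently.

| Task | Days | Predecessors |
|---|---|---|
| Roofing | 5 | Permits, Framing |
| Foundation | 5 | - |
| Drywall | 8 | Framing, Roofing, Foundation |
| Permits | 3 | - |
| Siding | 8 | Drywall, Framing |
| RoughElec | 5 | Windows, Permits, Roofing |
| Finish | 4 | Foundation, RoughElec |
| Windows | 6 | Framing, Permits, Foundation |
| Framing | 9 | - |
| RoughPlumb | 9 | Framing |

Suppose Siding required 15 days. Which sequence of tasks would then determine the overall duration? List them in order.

Framing, Roofing, Drywall, Siding

As given, the longest chain is Framing→Roofing→Drywall→Siding = 9+5+8+8 = 30, so the finish is 30 days.
Siding is on the critical path; changing it to 15 makes that path 37 days.
No other chain overtakes it, so the finish is 37 days.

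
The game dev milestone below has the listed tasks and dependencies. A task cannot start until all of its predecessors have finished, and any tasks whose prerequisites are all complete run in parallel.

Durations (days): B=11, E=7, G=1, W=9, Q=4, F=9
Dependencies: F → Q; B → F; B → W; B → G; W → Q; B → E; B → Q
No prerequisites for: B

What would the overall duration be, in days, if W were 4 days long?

As given, the longest chain is B→W→Q = 11+9+4 = 24, so the finish is 24 days.
Since W is critical, the -5 change carries straight to that chain (now 19 days).
The binding chain switches to B→F→Q = 11+9+4 = 24; finish 24 days.

24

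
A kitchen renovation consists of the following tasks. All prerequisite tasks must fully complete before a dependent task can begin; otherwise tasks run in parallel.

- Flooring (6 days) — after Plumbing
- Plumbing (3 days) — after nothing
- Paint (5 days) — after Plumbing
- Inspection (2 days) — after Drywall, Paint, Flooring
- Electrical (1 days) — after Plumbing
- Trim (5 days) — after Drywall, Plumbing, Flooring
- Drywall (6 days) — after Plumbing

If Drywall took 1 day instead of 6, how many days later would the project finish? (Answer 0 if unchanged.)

As given, the longest chain is Plumbing→Drywall→Trim = 3+6+5 = 14, so the finish is 14 days.
Since Drywall is critical, the -5 change carries straight to that chain (now 9 days).
The binding chain switches to Plumbing→Flooring→Trim = 3+6+5 = 14; finish 14 days.
Change in finish: 14 − 14 = +0 days.

0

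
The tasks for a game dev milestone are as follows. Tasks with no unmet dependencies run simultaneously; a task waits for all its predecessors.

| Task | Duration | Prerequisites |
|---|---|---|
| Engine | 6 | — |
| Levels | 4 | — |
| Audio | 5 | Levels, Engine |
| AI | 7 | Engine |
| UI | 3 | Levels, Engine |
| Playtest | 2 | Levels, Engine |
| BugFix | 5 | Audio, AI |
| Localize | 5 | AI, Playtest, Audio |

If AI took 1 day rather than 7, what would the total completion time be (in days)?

As given, the longest chain is Engine→AI→BugFix = 6+7+5 = 18, so the finish is 18 days.
AI is on the critical path; changing it to 1 makes that path 12 days.
The binding chain switches to Engine→Audio→BugFix = 6+5+5 = 16; finish 16 days.

16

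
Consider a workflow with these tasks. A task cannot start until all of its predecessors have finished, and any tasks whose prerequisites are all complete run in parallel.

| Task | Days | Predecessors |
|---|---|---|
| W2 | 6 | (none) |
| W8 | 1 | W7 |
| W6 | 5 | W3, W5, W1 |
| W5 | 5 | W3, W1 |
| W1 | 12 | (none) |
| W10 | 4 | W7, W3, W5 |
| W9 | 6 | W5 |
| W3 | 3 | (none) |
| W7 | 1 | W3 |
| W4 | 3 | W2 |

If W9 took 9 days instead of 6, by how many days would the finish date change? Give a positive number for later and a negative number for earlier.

As given, the longest chain is W1→W5→W9 = 12+5+6 = 23, so the finish is 23 days.
W9 lies on that path, so at 9 days the path becomes 26 days.
That remains the longest chain; total 26 days.
Change in finish: 26 − 23 = +3 days.

3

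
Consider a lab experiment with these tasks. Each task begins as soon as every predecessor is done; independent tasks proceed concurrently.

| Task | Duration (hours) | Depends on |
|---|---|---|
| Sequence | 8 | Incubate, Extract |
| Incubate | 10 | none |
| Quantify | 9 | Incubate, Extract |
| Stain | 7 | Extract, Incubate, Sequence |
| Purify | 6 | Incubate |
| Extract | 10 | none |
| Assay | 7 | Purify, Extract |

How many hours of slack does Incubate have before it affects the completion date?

0

Incubate→Sequence→Stain = 10+8+7 = 25 sets the makespan at 25 hours.
Incubate finishes as early as 10 and must finish by 10.
Float = 25 − 25 = 0.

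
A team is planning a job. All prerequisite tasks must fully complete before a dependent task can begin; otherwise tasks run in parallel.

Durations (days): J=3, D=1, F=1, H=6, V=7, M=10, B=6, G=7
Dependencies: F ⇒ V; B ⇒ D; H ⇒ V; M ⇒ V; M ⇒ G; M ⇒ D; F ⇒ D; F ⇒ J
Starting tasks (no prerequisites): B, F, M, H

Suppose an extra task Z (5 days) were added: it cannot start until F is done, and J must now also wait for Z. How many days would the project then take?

17

Originally the project takes 17 days.
With Z inserted, J now waits for max(F, Z).
New critical path: M→G = 10+7 = 17 ⇒ 17 days.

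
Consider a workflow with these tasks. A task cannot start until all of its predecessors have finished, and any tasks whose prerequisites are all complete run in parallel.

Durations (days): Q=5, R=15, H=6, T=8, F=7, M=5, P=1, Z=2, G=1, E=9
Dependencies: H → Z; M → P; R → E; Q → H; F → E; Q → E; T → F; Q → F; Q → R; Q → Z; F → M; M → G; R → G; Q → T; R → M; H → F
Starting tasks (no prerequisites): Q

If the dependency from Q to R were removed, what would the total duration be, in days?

Original critical path: Q→R→E = 5+15+9 = 29 ⇒ 29 days.
Without Q→R, R's earliest start moves from 5 to 0.
The longest chain is now Q→T→F→E = 5+8+7+9 = 29, so the job takes 29 days.

29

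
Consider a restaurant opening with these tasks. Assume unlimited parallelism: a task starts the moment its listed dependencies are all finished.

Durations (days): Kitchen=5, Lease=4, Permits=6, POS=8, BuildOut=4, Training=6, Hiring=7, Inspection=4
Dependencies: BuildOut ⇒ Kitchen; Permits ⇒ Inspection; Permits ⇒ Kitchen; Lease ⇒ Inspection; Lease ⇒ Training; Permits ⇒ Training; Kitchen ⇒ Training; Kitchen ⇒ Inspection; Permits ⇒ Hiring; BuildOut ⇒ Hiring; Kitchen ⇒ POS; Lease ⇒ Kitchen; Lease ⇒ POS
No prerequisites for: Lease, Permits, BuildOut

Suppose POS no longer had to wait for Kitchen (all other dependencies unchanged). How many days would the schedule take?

With the dependency in place, Permits→Kitchen→POS = 6+5+8 = 19 sets the finish at 19 days.
Without Kitchen→POS, POS's earliest start moves from 11 to 4.
The longest chain is now Permits→Kitchen→Training = 6+5+6 = 17, so the schedule takes 17 days.

17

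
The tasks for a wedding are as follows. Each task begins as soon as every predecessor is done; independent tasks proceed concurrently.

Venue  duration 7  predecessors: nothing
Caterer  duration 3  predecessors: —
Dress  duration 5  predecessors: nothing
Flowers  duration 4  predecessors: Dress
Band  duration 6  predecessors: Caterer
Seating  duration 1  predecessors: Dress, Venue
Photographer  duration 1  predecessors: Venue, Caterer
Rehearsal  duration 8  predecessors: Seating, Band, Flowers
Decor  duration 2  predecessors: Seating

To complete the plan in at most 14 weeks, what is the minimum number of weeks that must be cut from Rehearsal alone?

3

Current finish: 17 weeks; target: 14.
Rehearsal is on every critical path, so each week cut from Rehearsal cuts the finish by one (this holds down to a finish of 10).
Need 17 − 14 = 3 weeks off Rehearsal → Rehearsal becomes 5 weeks, finish becomes 14.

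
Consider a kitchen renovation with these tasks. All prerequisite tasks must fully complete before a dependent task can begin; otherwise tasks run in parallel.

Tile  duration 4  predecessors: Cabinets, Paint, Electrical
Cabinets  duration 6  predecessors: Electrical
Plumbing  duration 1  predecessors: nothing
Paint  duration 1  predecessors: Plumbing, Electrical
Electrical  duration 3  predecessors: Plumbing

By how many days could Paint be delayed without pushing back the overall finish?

The longest chain is Plumbing→Electrical→Cabinets→Tile = 1+3+6+4 = 14; overall finish 14 days.
Paint finishes as early as 5 and must finish by 10.
So Paint can slip 10 − 5 = 5 days.

5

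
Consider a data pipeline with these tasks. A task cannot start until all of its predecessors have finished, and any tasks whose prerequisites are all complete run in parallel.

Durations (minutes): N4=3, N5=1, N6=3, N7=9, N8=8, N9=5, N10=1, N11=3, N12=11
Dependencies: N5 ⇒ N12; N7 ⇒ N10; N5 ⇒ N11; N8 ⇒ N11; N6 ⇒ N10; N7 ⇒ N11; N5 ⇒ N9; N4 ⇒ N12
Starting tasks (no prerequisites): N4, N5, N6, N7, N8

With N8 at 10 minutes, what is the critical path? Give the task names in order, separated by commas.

N4, N12

Baseline: N4→N12 = 3+11 = 14 → 14 minutes.
N8 has 3 minutes of float (longest path through it is 11).
That remains the longest chain; total 14 minutes.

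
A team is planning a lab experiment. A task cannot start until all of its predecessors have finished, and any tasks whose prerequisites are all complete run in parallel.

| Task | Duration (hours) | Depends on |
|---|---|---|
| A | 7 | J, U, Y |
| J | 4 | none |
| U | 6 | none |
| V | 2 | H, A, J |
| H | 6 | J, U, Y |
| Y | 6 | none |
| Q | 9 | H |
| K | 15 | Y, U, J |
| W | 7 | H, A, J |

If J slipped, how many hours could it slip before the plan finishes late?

2

Y→H→Q = 6+6+9 = 21 sets the makespan at 21 hours.
Longest path through J: 19 hours (earliest finish 4, latest finish 6).
Float = 21 − 19 = 2.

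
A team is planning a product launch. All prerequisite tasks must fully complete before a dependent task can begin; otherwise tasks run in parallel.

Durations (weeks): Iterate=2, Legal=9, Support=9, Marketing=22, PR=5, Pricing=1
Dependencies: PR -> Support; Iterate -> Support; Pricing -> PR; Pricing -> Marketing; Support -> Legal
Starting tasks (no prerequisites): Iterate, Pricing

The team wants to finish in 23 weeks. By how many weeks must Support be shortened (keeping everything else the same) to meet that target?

1

Current finish: 24 weeks; target: 23.
Support is on every critical path, so each week cut from Support cuts the finish by one (this holds down to a finish of 23).
Need 24 − 23 = 1 week off Support → Support becomes 8 weeks, finish becomes 23.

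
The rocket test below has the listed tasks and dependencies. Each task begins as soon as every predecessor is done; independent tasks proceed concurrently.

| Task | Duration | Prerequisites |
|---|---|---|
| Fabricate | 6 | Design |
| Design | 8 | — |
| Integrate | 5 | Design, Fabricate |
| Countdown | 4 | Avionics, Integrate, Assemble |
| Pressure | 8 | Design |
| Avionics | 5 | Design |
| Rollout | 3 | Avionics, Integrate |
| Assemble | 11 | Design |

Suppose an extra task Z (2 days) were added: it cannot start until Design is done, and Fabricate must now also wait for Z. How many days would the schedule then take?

25

Originally the schedule takes 23 days.
With Z inserted, Fabricate now waits for max(Design, Z).
New critical path: Design→Z→Fabricate→Integrate→Countdown = 8+2+6+5+4 = 25 ⇒ 25 days.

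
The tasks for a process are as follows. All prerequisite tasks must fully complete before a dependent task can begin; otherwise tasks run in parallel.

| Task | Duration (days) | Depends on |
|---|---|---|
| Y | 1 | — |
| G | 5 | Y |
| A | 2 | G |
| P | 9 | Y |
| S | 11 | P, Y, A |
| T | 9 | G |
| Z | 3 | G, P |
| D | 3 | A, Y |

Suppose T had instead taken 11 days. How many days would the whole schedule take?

21

Baseline: Y→P→S = 1+9+11 = 21 → 21 days.
T has 6 days of float (longest path through it is 15).
No other chain overtakes it, so the finish is 21 days.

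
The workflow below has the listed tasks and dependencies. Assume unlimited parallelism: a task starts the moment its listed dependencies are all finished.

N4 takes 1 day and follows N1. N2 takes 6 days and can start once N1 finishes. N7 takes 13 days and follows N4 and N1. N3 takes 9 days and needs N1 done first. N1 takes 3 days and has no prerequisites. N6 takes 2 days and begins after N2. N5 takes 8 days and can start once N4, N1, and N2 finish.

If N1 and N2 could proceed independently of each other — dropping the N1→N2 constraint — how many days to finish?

17

With the dependency in place, N1→N2→N5 = 3+6+8 = 17 sets the finish at 17 days.
Without N1→N2, N2's earliest start moves from 3 to 0.
New critical path: N1→N4→N7 = 3+1+13 = 17 ⇒ 17 days.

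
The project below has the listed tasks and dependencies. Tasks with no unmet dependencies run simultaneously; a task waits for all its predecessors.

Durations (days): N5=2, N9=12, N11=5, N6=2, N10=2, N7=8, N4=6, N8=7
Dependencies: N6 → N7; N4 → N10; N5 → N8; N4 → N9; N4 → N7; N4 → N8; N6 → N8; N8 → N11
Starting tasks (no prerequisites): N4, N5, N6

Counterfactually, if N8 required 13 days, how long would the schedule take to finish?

24

As given, the longest chain is N4→N8→N11 = 6+7+5 = 18, so the finish is 18 days.
N8 is on the critical path; changing it to 13 makes that path 24 days.
No other chain overtakes it, so the finish is 24 days.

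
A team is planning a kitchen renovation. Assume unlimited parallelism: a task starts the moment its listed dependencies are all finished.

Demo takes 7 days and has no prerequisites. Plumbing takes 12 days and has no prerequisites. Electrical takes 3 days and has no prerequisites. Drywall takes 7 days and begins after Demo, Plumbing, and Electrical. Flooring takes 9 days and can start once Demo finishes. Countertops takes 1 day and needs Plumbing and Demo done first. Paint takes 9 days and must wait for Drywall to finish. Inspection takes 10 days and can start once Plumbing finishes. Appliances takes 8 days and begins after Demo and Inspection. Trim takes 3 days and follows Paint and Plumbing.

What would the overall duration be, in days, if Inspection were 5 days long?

31

The binding path is Plumbing→Drywall→Paint→Trim = 12+7+9+3 = 31; finish at 31 days.
The longest path through Inspection is only 30 days, so Inspection has float 1.
The critical path is still Plumbing→Drywall→Paint→Trim; finish is now 31 days.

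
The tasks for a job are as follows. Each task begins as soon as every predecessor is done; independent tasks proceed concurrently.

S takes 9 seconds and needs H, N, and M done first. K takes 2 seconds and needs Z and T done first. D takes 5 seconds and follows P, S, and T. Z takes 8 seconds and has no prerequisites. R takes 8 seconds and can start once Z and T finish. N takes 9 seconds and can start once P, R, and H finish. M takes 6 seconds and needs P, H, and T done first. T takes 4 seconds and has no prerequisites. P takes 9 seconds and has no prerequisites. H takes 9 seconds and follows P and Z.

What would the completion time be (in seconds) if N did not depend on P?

Before: longest chain P→H→N→S→D = 9+9+9+9+5 = 41, finish 41.
Dropping P→N doesn't change N's earliest start (18); another predecessor still binds.
New critical path: P→H→N→S→D = 9+9+9+9+5 = 41 ⇒ 41 seconds.

41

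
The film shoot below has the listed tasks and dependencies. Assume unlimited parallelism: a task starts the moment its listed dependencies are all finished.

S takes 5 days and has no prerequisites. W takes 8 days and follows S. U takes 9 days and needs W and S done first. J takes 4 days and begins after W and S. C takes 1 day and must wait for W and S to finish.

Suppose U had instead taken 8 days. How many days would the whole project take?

Baseline: S→W→U = 5+8+9 = 22 → 22 days.
U is on the critical path; changing it to 8 makes that path 21 days.
No other chain overtakes it, so the finish is 21 days.

21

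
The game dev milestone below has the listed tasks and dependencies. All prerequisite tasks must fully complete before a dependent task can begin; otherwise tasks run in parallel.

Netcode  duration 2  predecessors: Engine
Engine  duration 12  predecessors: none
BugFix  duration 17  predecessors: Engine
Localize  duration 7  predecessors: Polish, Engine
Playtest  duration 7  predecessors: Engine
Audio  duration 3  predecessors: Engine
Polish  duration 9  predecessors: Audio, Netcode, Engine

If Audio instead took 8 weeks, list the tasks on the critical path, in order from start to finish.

Engine, Audio, Polish, Localize

As given, the longest chain is Engine→Audio→Polish→Localize = 12+3+9+7 = 31, so the finish is 31 weeks.
Since Audio is critical, the +5 change carries straight to that chain (now 36 weeks).
No other chain overtakes it, so the finish is 36 weeks.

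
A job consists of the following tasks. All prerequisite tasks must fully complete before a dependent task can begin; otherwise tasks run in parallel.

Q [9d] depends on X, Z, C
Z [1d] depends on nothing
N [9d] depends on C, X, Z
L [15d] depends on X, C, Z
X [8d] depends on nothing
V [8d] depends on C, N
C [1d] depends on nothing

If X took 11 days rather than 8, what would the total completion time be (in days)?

28

The binding path is X→N→V = 8+9+8 = 25; finish at 25 days.
X is on the critical path; changing it to 11 makes that path 28 days.
That remains the longest chain; total 28 days.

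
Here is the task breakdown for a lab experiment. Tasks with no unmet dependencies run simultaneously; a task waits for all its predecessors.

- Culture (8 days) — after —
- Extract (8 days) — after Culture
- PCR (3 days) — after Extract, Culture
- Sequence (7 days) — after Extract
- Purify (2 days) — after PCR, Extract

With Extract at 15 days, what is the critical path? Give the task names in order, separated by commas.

Culture, Extract, Sequence

Baseline: Culture→Extract→Sequence = 8+8+7 = 23 → 23 days.
Extract lies on that path, so at 15 days the path becomes 30 days.
That remains the longest chain; total 30 days.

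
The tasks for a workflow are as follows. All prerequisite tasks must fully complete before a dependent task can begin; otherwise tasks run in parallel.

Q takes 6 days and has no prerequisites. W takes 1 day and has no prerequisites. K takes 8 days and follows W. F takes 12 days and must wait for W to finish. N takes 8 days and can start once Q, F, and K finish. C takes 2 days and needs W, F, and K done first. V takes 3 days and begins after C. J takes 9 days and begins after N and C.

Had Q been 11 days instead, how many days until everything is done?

30

Baseline: W→F→N→J = 1+12+8+9 = 30 → 30 days.
The longest path through Q is only 23 days, so Q has float 7.
That remains the longest chain; total 30 days.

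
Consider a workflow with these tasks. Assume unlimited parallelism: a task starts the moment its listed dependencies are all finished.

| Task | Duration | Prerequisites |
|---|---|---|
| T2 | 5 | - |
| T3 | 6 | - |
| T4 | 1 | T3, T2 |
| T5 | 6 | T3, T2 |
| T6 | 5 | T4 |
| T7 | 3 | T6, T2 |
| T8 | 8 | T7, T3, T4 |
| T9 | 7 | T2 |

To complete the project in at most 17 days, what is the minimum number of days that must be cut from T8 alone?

6

Current finish: 23 days; target: 17.
T8 is on every critical path, so each day cut from T8 cuts the finish by one (this holds down to a finish of 16).
Need 23 − 17 = 6 days off T8 → T8 becomes 2 days, finish becomes 17.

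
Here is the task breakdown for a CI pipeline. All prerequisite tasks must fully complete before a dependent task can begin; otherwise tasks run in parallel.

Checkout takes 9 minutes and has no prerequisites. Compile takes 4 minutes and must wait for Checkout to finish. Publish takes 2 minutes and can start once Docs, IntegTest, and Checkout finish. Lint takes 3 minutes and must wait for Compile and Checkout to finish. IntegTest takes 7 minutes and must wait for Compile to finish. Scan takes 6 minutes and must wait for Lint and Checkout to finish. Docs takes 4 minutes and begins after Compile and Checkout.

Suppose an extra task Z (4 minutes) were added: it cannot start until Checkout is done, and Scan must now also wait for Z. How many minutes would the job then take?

22

Originally the job takes 22 minutes.
With Z inserted, Scan now waits for max(Lint, Checkout, Z).
New critical path: Checkout→Compile→Lint→Scan = 9+4+3+6 = 22 ⇒ 22 minutes.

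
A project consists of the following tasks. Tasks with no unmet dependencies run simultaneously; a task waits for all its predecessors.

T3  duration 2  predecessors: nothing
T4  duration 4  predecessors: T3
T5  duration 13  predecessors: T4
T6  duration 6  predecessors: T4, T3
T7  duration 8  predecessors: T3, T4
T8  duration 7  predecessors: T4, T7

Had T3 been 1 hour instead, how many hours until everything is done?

Critical path before the change: T3→T4→T7→T8 = 2+4+8+7 = 21 giving 21 hours.
T3 lies on that path, so at 1 hour the path becomes 20 hours.
That remains the longest chain; total 20 hours.

20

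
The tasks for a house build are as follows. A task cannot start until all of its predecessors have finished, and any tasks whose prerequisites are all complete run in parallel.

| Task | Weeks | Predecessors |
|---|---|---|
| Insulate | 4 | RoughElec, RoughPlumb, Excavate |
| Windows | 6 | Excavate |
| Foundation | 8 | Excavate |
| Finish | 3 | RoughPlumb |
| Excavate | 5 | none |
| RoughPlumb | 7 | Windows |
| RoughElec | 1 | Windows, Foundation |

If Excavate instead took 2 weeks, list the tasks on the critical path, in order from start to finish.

Actual critical path: Excavate→Windows→RoughPlumb→Insulate = 5+6+7+4 = 22 ⇒ 22 weeks.
Excavate lies on that path, so at 2 weeks the path becomes 19 weeks.
No other chain overtakes it, so the finish is 19 weeks.

Excavate, Windows, RoughPlumb, Insulate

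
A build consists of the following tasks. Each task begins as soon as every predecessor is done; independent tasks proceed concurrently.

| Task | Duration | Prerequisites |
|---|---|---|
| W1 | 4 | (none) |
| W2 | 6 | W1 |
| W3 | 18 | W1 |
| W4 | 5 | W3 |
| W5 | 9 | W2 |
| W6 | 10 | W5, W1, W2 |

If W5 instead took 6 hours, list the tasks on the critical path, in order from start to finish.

As given, the longest chain is W1→W2→W5→W6 = 4+6+9+10 = 29, so the finish is 29 hours.
W5 is on the critical path; changing it to 6 makes that path 26 hours.
The binding chain switches to W1→W3→W4 = 4+18+5 = 27; finish 27 hours.

W1, W3, W4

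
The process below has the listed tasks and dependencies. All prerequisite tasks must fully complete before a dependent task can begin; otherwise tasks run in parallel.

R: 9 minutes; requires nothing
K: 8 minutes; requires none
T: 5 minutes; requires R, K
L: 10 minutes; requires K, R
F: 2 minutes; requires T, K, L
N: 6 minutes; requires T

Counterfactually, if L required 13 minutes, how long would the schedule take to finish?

24

The binding path is R→L→F = 9+10+2 = 21; finish at 21 minutes.
L lies on that path, so at 13 minutes the path becomes 24 minutes.
That remains the longest chain; total 24 minutes.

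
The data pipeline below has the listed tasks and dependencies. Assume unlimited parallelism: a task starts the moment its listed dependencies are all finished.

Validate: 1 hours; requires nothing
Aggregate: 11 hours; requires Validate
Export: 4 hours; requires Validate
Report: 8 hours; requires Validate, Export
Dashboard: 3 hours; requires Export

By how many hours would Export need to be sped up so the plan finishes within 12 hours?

Current finish: 13 hours; target: 12.
Export is on every critical path, so each hour cut from Export cuts the finish by one (this holds down to a finish of 12).
Need 13 − 12 = 1 hour off Export → Export becomes 3 hours, finish becomes 12.

1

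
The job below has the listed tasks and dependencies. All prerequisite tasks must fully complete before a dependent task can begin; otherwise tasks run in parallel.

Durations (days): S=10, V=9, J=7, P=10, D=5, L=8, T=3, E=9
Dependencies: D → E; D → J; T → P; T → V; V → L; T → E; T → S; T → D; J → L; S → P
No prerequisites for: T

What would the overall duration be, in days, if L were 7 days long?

23

Actual critical path: T→D→J→L = 3+5+7+8 = 23 ⇒ 23 days.
L is on the critical path; changing it to 7 makes that path 22 days.
Now T→S→P = 3+10+10 = 23 is longest, so the finish becomes 23 days.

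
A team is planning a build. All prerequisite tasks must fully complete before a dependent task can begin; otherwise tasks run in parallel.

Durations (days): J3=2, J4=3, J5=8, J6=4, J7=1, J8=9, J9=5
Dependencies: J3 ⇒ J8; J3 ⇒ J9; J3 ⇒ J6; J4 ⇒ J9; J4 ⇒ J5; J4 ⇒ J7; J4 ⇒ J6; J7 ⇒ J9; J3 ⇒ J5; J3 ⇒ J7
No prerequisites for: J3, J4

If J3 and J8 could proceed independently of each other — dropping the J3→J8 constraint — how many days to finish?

With the dependency in place, J3→J8 = 2+9 = 11 sets the finish at 11 days.
Without J3→J8, J8's earliest start moves from 2 to 0.
The longest chain is now J4→J5 = 3+8 = 11, so the plan takes 11 days.

11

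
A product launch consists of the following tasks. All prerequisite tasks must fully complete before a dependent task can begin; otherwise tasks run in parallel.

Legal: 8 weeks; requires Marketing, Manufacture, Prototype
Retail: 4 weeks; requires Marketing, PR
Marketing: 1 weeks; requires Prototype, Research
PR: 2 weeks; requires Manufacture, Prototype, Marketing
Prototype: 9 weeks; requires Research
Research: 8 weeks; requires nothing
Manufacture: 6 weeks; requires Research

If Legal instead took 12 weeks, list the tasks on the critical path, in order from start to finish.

Actual critical path: Research→Prototype→Marketing→Legal = 8+9+1+8 = 26 ⇒ 26 weeks.
Legal is on the critical path; changing it to 12 makes that path 30 weeks.
That remains the longest chain; total 30 weeks.

Research, Prototype, Marketing, Legal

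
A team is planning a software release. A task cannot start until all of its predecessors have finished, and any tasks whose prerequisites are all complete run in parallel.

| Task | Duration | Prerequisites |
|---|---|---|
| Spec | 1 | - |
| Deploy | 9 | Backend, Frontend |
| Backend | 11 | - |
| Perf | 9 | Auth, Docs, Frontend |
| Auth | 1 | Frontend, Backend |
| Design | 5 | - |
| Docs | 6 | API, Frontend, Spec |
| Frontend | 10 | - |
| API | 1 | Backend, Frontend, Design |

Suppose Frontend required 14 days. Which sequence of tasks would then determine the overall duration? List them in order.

The binding path is Backend→API→Docs→Perf = 11+1+6+9 = 27; finish at 27 days.
Frontend is off the critical path — its longest chain is 26 days, giving 1 of slack.
The binding chain switches to Frontend→API→Docs→Perf = 14+1+6+9 = 30; finish 30 days.

Frontend, API, Docs, Perf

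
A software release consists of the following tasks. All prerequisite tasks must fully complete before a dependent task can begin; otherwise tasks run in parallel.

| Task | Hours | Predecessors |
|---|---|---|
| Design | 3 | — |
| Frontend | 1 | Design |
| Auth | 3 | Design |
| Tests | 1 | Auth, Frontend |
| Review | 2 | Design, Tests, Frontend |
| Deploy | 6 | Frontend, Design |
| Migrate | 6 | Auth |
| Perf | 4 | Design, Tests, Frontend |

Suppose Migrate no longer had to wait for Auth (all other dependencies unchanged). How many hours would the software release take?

With the dependency in place, Design→Auth→Migrate = 3+3+6 = 12 sets the finish at 12 hours.
Without Auth→Migrate, Migrate's earliest start moves from 6 to 0.
The longest chain is now Design→Auth→Tests→Perf = 3+3+1+4 = 11, so the software release takes 11 hours.

11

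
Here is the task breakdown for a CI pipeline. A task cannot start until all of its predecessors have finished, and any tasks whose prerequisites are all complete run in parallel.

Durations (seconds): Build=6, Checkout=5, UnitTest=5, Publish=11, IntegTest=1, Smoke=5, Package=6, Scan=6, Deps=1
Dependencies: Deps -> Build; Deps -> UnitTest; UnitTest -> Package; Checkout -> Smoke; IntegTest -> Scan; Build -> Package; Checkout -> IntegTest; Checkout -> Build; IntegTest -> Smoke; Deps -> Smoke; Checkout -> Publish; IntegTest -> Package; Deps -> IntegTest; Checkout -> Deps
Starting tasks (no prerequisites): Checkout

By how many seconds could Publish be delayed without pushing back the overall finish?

Critical path: Checkout→Deps→Build→Package = 5+1+6+6 = 18, so the finish is 18 seconds.
Longest path through Publish: 16 seconds (earliest finish 16, latest finish 18).
So Publish can slip 18 − 16 = 2 seconds.

2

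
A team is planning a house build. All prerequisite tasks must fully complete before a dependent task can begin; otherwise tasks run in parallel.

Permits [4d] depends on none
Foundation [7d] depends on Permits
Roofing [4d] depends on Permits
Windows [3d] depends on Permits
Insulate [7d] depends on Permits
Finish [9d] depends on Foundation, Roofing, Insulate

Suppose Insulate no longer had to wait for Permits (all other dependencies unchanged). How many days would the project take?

Before: longest chain Permits→Foundation→Finish = 4+7+9 = 20, finish 20.
Without Permits→Insulate, Insulate's earliest start moves from 4 to 0.
The longest chain is now Permits→Foundation→Finish = 4+7+9 = 20, so the project takes 20 days.

20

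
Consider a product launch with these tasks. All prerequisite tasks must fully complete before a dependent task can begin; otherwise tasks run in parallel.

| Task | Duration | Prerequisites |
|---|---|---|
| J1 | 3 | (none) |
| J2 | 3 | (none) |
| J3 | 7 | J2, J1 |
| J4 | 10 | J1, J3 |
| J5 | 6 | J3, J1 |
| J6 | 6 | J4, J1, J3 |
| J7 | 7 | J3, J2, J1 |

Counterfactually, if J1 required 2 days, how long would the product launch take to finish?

26

The binding path is J1→J3→J4→J6 = 3+7+10+6 = 26; finish at 26 days.
J1 lies on that path, so at 2 days the path becomes 25 days.
New critical path: J2→J3→J4→J6 = 3+7+10+6 = 26 ⇒ 26 days.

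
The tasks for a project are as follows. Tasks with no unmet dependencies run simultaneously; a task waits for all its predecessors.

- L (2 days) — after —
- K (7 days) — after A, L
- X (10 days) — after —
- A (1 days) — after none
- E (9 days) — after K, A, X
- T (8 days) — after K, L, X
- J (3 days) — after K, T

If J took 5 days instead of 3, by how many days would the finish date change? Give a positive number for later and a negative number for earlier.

2

The binding path is X→T→J = 10+8+3 = 21; finish at 21 days.
J is on the critical path; changing it to 5 makes that path 23 days.
No other chain overtakes it, so the finish is 23 days.
Change in finish: 23 − 21 = +2 days.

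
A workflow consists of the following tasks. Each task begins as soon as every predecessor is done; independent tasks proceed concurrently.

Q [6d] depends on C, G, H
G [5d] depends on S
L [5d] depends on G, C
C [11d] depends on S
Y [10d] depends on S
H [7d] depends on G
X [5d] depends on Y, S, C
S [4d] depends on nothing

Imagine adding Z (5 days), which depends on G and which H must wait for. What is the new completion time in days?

Originally the plan takes 22 days.
With Z inserted, H now waits for max(G, Z).
New critical path: S→G→Z→H→Q = 4+5+5+7+6 = 27 ⇒ 27 days.

27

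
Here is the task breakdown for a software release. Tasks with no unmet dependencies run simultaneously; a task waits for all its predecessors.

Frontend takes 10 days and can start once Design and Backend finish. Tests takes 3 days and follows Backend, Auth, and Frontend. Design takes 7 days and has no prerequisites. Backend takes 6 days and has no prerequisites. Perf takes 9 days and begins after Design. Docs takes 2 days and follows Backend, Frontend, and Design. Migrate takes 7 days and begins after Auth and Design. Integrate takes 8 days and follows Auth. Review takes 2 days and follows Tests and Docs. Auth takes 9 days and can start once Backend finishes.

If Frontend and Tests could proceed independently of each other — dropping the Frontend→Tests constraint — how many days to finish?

Before: longest chain Backend→Auth→Integrate = 6+9+8 = 23, finish 23.
Without Frontend→Tests, Tests's earliest start moves from 17 to 15.
New critical path: Backend→Auth→Integrate = 6+9+8 = 23 ⇒ 23 days.

23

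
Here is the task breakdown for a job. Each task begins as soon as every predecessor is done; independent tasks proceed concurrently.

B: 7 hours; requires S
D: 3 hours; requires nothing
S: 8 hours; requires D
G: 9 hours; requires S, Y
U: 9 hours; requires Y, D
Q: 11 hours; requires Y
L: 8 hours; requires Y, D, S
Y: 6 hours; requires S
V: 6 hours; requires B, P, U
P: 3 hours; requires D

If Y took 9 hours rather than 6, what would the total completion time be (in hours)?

35

As given, the longest chain is D→S→Y→U→V = 3+8+6+9+6 = 32, so the finish is 32 hours.
Y is on the critical path; changing it to 9 makes that path 35 hours.
The critical path is still D→S→Y→U→V; finish is now 35 hours.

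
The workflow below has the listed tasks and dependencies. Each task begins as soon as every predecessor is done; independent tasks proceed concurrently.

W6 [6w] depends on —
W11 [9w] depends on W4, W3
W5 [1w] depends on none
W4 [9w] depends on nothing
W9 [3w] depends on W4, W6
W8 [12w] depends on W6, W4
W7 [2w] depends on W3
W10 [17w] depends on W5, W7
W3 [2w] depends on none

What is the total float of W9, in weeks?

The longest chain is W3→W7→W10 = 2+2+17 = 21; overall finish 21 weeks.
Longest path through W9: 12 weeks (earliest finish 12, latest finish 21).
Float = 21 − 12 = 9.

9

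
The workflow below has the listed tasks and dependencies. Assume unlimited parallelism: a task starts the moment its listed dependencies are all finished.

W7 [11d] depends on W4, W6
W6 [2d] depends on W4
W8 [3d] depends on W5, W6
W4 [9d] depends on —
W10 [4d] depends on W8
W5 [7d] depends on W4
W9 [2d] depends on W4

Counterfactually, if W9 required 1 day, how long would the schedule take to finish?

Critical path before the change: W4→W5→W8→W10 = 9+7+3+4 = 23 giving 23 days.
W9 is off the critical path — its longest chain is 11 days, giving 12 of slack.
No other chain overtakes it, so the finish is 23 days.

23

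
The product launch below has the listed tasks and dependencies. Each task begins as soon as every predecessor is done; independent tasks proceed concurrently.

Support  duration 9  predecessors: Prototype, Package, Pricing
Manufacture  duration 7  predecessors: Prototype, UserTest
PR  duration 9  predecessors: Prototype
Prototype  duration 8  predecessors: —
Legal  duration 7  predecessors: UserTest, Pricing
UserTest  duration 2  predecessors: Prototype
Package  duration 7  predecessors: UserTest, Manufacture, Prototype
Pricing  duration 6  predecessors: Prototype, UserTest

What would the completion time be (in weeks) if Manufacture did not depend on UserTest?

31

Before: longest chain Prototype→UserTest→Manufacture→Package→Support = 8+2+7+7+9 = 33, finish 33.
Without UserTest→Manufacture, Manufacture's earliest start moves from 10 to 8.
The longest chain is now Prototype→Manufacture→Package→Support = 8+7+7+9 = 31, so the product launch takes 31 weeks.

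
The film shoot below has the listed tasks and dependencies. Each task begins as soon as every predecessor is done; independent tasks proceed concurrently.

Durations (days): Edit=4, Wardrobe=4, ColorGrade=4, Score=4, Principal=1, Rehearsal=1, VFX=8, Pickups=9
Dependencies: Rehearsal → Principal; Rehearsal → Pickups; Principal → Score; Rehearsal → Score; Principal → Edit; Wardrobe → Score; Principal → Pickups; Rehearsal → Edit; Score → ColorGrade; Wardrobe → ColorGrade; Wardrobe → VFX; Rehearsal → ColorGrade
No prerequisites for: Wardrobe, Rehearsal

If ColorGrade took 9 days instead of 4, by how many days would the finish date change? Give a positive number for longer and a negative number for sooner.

The binding path is Wardrobe→Score→ColorGrade = 4+4+4 = 12; finish at 12 days.
ColorGrade lies on that path, so at 9 days the path becomes 17 days.
That remains the longest chain; total 17 days.
Change in finish: 17 − 12 = +5 days.

5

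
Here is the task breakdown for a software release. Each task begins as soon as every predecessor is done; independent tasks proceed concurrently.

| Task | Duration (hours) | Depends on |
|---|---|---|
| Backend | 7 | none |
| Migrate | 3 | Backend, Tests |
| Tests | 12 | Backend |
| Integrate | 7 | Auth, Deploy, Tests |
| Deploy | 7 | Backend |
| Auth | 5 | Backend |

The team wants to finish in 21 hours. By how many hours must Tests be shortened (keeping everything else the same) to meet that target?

Current finish: 26 hours; target: 21.
Tests is on every critical path, so each hour cut from Tests cuts the finish by one (this holds down to a finish of 21).
Need 26 − 21 = 5 hours off Tests → Tests becomes 7 hours, finish becomes 21.

5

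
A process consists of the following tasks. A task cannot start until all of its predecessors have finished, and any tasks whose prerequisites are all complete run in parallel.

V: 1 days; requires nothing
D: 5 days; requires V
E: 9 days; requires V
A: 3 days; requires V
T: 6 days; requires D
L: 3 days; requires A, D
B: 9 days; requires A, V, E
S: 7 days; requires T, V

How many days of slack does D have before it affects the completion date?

0

Critical path: V→D→T→S = 1+5+6+7 = 19, so the finish is 19 days.
D finishes as early as 6 and must finish by 6.
Float = 19 − 19 = 0.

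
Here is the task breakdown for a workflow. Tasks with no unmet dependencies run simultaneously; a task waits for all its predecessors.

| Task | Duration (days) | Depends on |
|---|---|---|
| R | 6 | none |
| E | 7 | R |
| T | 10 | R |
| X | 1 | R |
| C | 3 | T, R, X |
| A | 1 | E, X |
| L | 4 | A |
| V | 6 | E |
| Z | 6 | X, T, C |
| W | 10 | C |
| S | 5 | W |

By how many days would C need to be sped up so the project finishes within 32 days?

Current finish: 34 days; target: 32.
C is on every critical path, so each day cut from C cuts the finish by one (this holds down to a finish of 32).
Need 34 − 32 = 2 days off C → C becomes 1 day, finish becomes 32.

2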